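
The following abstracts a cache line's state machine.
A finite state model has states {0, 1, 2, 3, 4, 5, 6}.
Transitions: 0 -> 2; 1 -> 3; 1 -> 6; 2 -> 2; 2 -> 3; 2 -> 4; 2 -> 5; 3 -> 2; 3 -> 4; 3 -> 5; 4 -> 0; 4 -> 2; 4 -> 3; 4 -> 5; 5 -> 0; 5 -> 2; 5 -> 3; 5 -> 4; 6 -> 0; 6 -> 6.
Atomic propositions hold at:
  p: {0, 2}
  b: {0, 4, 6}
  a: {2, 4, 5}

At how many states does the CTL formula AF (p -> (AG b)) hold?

AG b: greatest fixpoint, start Z0 = {0, 4, 6}, keep only states in Sat with every successor in Z. Z1 = {6}; Z2 = ∅; fixed.
Sat(AG b) = ∅
Sat(p -> (AG b)) = {1, 3, 4, 5, 6}
AF (p -> (AG b)): least fixpoint, start Z0 = {1, 3, 4, 5, 6}, add states with every successor in Z. Already a fixed point.
Sat(AF (p -> (AG b))) = {1, 3, 4, 5, 6}
|Sat(AF (p -> (AG b)))| = |{1, 3, 4, 5, 6}| = 5.

5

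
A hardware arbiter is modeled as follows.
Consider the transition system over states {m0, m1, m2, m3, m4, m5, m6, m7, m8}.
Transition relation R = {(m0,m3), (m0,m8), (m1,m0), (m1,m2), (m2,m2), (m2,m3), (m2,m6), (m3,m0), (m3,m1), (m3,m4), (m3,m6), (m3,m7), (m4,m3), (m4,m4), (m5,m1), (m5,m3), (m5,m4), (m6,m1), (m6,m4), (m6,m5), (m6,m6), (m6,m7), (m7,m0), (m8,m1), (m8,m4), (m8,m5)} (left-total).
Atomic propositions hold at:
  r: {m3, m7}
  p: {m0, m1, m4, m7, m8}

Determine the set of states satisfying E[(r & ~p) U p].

{m0, m1, m3, m4, m7, m8}

Sat(~p) = {m2, m3, m5, m6}
Sat(r & ~p) = {m3}
E[(r & ~p) U p]: least fixpoint, start Z0 = Sat(p) = {m0, m1, m4, m7, m8}, add states in Sat(r & ~p) with some successor in Z. Z1 = {m0, m1, m3, m4, m7, m8}; fixed.
Sat(E[(r & ~p) U p]) = {m0, m1, m3, m4, m7, m8}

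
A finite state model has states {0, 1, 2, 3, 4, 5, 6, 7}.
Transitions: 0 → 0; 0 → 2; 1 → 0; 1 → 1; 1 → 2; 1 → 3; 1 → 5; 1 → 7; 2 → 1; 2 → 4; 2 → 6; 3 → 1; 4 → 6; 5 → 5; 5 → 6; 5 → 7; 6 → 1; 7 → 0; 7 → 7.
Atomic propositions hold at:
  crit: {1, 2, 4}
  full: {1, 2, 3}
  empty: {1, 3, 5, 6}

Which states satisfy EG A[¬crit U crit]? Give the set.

Sat(¬crit) = {0, 3, 5, 6, 7}
A[¬crit U crit]: least fixpoint, start Z0 = Sat(crit) = {1, 2, 4}, add states in Sat(¬crit) with every successor in Z. Z1 = {1, 2, 3, 4, 6}; fixed.
Sat(A[¬crit U crit]) = {1, 2, 3, 4, 6}
EG A[¬crit U crit]: greatest fixpoint, start Z0 = {1, 2, 3, 4, 6}, keep only states in Sat with some successor in Z. Already a fixed point.
Sat(EG A[¬crit U crit]) = {1, 2, 3, 4, 6}

{1, 2, 3, 4, 6}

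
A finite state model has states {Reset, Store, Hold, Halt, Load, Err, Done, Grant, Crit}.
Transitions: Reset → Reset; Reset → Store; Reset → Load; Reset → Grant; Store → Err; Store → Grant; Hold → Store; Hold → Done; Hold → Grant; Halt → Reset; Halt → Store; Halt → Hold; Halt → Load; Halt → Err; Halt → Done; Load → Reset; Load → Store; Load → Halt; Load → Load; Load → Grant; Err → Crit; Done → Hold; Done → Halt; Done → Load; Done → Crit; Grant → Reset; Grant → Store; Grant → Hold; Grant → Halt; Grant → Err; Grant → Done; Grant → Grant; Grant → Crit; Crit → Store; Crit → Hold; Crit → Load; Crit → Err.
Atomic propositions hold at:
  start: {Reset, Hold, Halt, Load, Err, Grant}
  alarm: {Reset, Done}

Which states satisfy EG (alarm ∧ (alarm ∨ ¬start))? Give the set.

{Reset}

Sat(¬start) = {Store, Done, Crit}
Sat(alarm ∨ ¬start) = {Reset, Store, Done, Crit}
Sat(alarm ∧ (alarm ∨ ¬start)) = {Reset, Done}
EG (alarm ∧ (alarm ∨ ¬start)): greatest fixpoint, start Z0 = {Reset, Done}, keep only states in Sat with some successor in Z. Z1 = {Reset}; fixed.
Sat(EG (alarm ∧ (alarm ∨ ¬start))) = {Reset}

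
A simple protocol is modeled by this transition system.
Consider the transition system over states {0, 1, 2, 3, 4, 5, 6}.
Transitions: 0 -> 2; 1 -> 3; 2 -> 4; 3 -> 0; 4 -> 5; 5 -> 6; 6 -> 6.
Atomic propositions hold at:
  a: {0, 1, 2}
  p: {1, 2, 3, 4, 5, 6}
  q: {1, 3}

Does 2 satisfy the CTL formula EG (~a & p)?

No

Sat(~a) = {3, 4, 5, 6}
Sat(~a & p) = {3, 4, 5, 6}
EG (~a & p): greatest fixpoint, start Z0 = {3, 4, 5, 6}, keep only states in Sat with some successor in Z. Z1 = {4, 5, 6}; fixed.
Sat(EG (~a & p)) = {4, 5, 6}
2 ∉ Sat(EG (~a & p)) = {4, 5, 6}, so the formula does not hold at 2.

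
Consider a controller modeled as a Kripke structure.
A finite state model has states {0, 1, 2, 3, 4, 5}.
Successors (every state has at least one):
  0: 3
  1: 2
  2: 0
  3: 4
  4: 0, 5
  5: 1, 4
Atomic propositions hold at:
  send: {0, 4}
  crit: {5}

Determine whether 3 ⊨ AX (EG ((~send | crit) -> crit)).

Yes

Sat(~send) = {1, 2, 3, 5}
Sat(~send | crit) = {1, 2, 3, 5}
Sat((~send | crit) -> crit) = {0, 4, 5}
EG ((~send | crit) -> crit): greatest fixpoint, start Z0 = {0, 4, 5}, keep only states in Sat with some successor in Z. Z1 = {4, 5}; fixed.
Sat(EG ((~send | crit) -> crit)) = {4, 5}
Sat(AX (EG ((~send | crit) -> crit))) = {s : every successor in {4, 5}} = {3}
3 ∈ Sat(AX (EG ((~send | crit) -> crit))) = {3}, so the formula holds at 3.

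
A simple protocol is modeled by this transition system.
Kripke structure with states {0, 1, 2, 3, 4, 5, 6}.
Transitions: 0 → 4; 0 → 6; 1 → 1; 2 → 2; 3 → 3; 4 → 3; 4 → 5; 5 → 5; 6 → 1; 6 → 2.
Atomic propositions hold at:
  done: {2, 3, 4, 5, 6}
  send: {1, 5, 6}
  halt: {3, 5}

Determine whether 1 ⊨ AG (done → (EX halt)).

Sat(EX halt) = {s : some successor in {3, 5}} = {3, 4, 5}
Sat(done → (EX halt)) = {0, 1, 3, 4, 5}
AG (done → (EX halt)): greatest fixpoint, start Z0 = {0, 1, 3, 4, 5}, keep only states in Sat with every successor in Z. Z1 = {1, 3, 4, 5}; fixed.
Sat(AG (done → (EX halt))) = {1, 3, 4, 5}
1 ∈ Sat(AG (done → (EX halt))) = {1, 3, 4, 5}, so the formula holds at 1.

Yes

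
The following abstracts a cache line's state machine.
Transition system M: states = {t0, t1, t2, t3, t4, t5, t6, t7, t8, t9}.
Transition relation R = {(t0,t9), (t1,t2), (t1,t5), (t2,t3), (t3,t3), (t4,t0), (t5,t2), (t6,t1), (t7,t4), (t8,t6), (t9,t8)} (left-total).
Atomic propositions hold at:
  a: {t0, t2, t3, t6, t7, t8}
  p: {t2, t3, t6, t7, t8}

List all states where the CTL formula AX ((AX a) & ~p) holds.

{t0, t7}

Sat(AX a) = {s : every successor in {t0, t2, t3, t6, t7, t8}} = {t2, t3, t4, t5, t8, t9}
Sat(~p) = {t0, t1, t4, t5, t9}
Sat((AX a) & ~p) = {t4, t5, t9}
Sat(AX ((AX a) & ~p)) = {s : every successor in {t4, t5, t9}} = {t0, t7}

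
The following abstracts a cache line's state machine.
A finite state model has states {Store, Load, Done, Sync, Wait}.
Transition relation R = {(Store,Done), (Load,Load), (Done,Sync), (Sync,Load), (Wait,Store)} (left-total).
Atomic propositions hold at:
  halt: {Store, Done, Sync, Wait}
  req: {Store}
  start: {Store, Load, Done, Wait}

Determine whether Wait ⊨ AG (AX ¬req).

No

Sat(¬req) = {Load, Done, Sync, Wait}
Sat(AX ¬req) = {s : every successor in {Load, Done, Sync, Wait}} = {Store, Load, Done, Sync}
AG (AX ¬req): greatest fixpoint, start Z0 = {Store, Load, Done, Sync}, keep only states in Sat with every successor in Z. Already a fixed point.
Sat(AG (AX ¬req)) = {Store, Load, Done, Sync}
Wait ∉ Sat(AG (AX ¬req)) = {Store, Load, Done, Sync}, so the formula does not hold at Wait.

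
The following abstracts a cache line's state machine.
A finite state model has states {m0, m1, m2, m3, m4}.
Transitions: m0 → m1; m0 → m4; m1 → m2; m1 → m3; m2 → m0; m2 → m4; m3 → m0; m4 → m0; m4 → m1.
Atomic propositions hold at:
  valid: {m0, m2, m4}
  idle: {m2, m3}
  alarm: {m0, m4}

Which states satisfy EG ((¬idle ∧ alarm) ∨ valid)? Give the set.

Sat(¬idle) = {m0, m1, m4}
Sat(¬idle ∧ alarm) = {m0, m4}
Sat((¬idle ∧ alarm) ∨ valid) = {m0, m2, m4}
EG ((¬idle ∧ alarm) ∨ valid): greatest fixpoint, start Z0 = {m0, m2, m4}, keep only states in Sat with some successor in Z. Already a fixed point.
Sat(EG ((¬idle ∧ alarm) ∨ valid)) = {m0, m2, m4}

{m0, m2, m4}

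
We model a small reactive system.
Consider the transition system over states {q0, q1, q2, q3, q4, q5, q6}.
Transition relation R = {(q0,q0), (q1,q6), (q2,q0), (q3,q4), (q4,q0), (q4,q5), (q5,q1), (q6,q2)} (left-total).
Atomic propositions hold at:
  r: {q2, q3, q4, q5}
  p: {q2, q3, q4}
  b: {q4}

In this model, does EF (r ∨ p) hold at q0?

Sat(r ∨ p) = {q2, q3, q4, q5}
EF (r ∨ p): least fixpoint, start Z0 = {q2, q3, q4, q5}, add states with some successor in Z. Z1 = {q2, q3, q4, q5, q6}; Z2 = {q1, q2, q3, q4, q5, q6}; fixed.
Sat(EF (r ∨ p)) = {q1, q2, q3, q4, q5, q6}
q0 ∉ Sat(EF (r ∨ p)) = {q1, q2, q3, q4, q5, q6}, so the formula does not hold at q0.

No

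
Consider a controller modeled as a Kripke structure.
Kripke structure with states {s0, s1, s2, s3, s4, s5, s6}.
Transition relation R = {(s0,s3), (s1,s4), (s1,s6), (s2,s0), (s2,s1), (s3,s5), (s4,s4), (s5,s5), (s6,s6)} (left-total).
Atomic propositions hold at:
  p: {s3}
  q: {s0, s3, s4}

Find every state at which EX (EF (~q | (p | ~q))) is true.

{s0, s1, s2, s3, s5, s6}

Sat(~q) = {s1, s2, s5, s6}
Sat(p | ~q) = {s1, s2, s3, s5, s6}
Sat(~q | (p | ~q)) = {s1, s2, s3, s5, s6}
EF (~q | (p | ~q)): least fixpoint, start Z0 = {s1, s2, s3, s5, s6}, add states with some successor in Z. Z1 = {s0, s1, s2, s3, s5, s6}; fixed.
Sat(EF (~q | (p | ~q))) = {s0, s1, s2, s3, s5, s6}
Sat(EX (EF (~q | (p | ~q)))) = {s : some successor in {s0, s1, s2, s3, s5, s6}} = {s0, s1, s2, s3, s5, s6}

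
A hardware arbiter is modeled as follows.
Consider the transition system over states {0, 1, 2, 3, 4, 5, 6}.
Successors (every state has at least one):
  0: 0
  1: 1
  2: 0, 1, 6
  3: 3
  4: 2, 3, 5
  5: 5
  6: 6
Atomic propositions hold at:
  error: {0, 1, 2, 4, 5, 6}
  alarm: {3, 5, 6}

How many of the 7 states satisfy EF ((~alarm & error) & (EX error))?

Sat(~alarm) = {0, 1, 2, 4}
Sat(~alarm & error) = {0, 1, 2, 4}
Sat(EX error) = {s : some successor in {0, 1, 2, 4, 5, 6}} = {0, 1, 2, 4, 5, 6}
Sat((~alarm & error) & (EX error)) = {0, 1, 2, 4}
EF ((~alarm & error) & (EX error)): least fixpoint, start Z0 = {0, 1, 2, 4}, add states with some successor in Z. Already a fixed point.
Sat(EF ((~alarm & error) & (EX error))) = {0, 1, 2, 4}
|Sat(EF ((~alarm & error) & (EX error)))| = |{0, 1, 2, 4}| = 4.

4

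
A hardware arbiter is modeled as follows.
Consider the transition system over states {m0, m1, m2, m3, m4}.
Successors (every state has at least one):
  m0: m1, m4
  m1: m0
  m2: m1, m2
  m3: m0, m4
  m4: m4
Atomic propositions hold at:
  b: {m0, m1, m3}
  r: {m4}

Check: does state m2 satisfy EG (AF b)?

No

AF b: least fixpoint, start Z0 = {m0, m1, m3}, add states with every successor in Z. Already a fixed point.
Sat(AF b) = {m0, m1, m3}
EG (AF b): greatest fixpoint, start Z0 = {m0, m1, m3}, keep only states in Sat with some successor in Z. Already a fixed point.
Sat(EG (AF b)) = {m0, m1, m3}
m2 ∉ Sat(EG (AF b)) = {m0, m1, m3}, so the formula does not hold at m2.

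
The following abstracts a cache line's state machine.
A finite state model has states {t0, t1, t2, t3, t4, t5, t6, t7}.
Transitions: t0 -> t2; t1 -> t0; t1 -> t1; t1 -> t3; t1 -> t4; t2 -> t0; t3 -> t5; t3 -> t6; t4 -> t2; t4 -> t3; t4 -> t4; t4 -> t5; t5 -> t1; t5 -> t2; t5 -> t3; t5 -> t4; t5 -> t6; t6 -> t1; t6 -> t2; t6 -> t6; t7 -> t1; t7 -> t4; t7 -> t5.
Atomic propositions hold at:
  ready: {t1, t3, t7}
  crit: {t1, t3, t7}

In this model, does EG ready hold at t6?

EG ready: greatest fixpoint, start Z0 = {t1, t3, t7}, keep only states in Sat with some successor in Z. Z1 = {t1, t7}; fixed.
Sat(EG ready) = {t1, t7}
t6 ∉ Sat(EG ready) = {t1, t7}, so the formula does not hold at t6.

No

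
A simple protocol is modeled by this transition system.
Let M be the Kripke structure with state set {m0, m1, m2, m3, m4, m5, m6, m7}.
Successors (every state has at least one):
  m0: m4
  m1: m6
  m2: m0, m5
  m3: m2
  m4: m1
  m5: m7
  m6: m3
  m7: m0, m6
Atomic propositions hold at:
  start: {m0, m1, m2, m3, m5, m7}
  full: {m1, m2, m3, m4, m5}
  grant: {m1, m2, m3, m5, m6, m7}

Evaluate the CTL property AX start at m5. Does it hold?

Sat(AX start) = {s : every successor in {m0, m1, m2, m3, m5, m7}} = {m2, m3, m4, m5, m6}
m5 ∈ Sat(AX start) = {m2, m3, m4, m5, m6}, so the formula holds at m5.

Yes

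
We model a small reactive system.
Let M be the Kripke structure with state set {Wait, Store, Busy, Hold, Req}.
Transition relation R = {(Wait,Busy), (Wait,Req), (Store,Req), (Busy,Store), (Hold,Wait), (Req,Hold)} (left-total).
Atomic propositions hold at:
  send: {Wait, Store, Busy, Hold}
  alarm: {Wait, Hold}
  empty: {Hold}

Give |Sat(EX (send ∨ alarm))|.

4

Sat(send ∨ alarm) = {Wait, Store, Busy, Hold}
Sat(EX (send ∨ alarm)) = {s : some successor in {Wait, Store, Busy, Hold}} = {Wait, Busy, Hold, Req}
|Sat(EX (send ∨ alarm))| = |{Wait, Busy, Hold, Req}| = 4.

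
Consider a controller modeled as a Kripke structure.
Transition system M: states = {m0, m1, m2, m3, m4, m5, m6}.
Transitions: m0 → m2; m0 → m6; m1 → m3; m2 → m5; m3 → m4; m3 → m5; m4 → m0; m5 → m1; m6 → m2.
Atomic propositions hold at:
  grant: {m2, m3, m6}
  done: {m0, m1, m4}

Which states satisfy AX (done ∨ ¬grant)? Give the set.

{m2, m3, m4, m5}

Sat(¬grant) = {m0, m1, m4, m5}
Sat(done ∨ ¬grant) = {m0, m1, m4, m5}
Sat(AX (done ∨ ¬grant)) = {s : every successor in {m0, m1, m4, m5}} = {m2, m3, m4, m5}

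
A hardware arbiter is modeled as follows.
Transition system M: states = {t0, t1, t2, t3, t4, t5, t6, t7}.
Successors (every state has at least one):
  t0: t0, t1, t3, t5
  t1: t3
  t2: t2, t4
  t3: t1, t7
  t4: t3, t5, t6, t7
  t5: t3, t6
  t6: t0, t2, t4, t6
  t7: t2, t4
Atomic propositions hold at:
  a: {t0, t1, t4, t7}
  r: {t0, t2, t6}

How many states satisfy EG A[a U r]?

3

A[a U r]: least fixpoint, start Z0 = Sat(r) = {t0, t2, t6}, add states in Sat(a) with every successor in Z. Already a fixed point.
Sat(A[a U r]) = {t0, t2, t6}
EG A[a U r]: greatest fixpoint, start Z0 = {t0, t2, t6}, keep only states in Sat with some successor in Z. Already a fixed point.
Sat(EG A[a U r]) = {t0, t2, t6}
|Sat(EG A[a U r])| = |{t0, t2, t6}| = 3.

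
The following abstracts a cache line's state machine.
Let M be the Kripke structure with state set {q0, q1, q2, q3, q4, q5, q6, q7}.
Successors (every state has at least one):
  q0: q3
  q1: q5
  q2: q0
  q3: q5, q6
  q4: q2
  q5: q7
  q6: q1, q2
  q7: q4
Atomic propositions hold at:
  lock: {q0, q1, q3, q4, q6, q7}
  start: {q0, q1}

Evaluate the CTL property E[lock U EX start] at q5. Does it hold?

No

Sat(EX start) = {s : some successor in {q0, q1}} = {q2, q6}
E[lock U EX start]: least fixpoint, start Z0 = Sat(EX start) = {q2, q6}, add states in Sat(lock) with some successor in Z. Z1 = {q2, q3, q4, q6}; Z2 = {q0, q2, q3, q4, q6, q7}; fixed.
Sat(E[lock U EX start]) = {q0, q2, q3, q4, q6, q7}
q5 ∉ Sat(E[lock U EX start]) = {q0, q2, q3, q4, q6, q7}, so the formula does not hold at q5.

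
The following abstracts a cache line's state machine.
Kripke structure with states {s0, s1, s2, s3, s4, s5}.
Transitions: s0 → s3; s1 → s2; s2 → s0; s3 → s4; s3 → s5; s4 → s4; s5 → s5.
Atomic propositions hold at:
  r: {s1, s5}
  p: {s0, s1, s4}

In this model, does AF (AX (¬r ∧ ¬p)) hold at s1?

Sat(¬r) = {s0, s2, s3, s4}
Sat(¬p) = {s2, s3, s5}
Sat(¬r ∧ ¬p) = {s2, s3}
Sat(AX (¬r ∧ ¬p)) = {s : every successor in {s2, s3}} = {s0, s1}
AF (AX (¬r ∧ ¬p)): least fixpoint, start Z0 = {s0, s1}, add states with every successor in Z. Z1 = {s0, s1, s2}; fixed.
Sat(AF (AX (¬r ∧ ¬p))) = {s0, s1, s2}
s1 ∈ Sat(AF (AX (¬r ∧ ¬p))) = {s0, s1, s2}, so the formula holds at s1.

Yes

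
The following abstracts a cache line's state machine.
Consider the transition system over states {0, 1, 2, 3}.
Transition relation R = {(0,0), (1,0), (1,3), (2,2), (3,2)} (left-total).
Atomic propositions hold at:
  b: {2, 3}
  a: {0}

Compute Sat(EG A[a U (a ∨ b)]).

{0, 2, 3}

Sat(a ∨ b) = {0, 2, 3}
A[a U (a ∨ b)]: least fixpoint, start Z0 = Sat((a ∨ b)) = {0, 2, 3}, add states in Sat(a) with every successor in Z. Already a fixed point.
Sat(A[a U (a ∨ b)]) = {0, 2, 3}
EG A[a U (a ∨ b)]: greatest fixpoint, start Z0 = {0, 2, 3}, keep only states in Sat with some successor in Z. Already a fixed point.
Sat(EG A[a U (a ∨ b)]) = {0, 2, 3}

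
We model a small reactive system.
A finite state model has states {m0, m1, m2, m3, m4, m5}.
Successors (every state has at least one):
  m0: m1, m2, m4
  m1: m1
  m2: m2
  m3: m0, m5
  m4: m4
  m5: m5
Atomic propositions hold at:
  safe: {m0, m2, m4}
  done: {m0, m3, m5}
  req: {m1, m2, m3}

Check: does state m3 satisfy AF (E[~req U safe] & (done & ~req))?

Sat(~req) = {m0, m4, m5}
E[~req U safe]: least fixpoint, start Z0 = Sat(safe) = {m0, m2, m4}, add states in Sat(~req) with some successor in Z. Already a fixed point.
Sat(E[~req U safe]) = {m0, m2, m4}
Sat(done & ~req) = {m0, m5}
Sat(E[~req U safe] & (done & ~req)) = {m0}
AF (E[~req U safe] & (done & ~req)): least fixpoint, start Z0 = {m0}, add states with every successor in Z. Already a fixed point.
Sat(AF (E[~req U safe] & (done & ~req))) = {m0}
m3 ∉ Sat(AF (E[~req U safe] & (done & ~req))) = {m0}, so the formula does not hold at m3.

No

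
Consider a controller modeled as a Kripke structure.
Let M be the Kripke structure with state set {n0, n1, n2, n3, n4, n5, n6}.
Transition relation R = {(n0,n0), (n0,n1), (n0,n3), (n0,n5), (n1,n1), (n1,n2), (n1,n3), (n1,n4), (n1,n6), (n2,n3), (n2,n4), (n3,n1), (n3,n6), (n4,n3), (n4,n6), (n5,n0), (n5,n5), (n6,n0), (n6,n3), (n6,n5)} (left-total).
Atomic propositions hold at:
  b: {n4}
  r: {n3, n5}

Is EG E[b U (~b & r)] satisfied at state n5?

Sat(~b) = {n0, n1, n2, n3, n5, n6}
Sat(~b & r) = {n3, n5}
E[b U (~b & r)]: least fixpoint, start Z0 = Sat((~b & r)) = {n3, n5}, add states in Sat(b) with some successor in Z. Z1 = {n3, n4, n5}; fixed.
Sat(E[b U (~b & r)]) = {n3, n4, n5}
EG E[b U (~b & r)]: greatest fixpoint, start Z0 = {n3, n4, n5}, keep only states in Sat with some successor in Z. Z1 = {n4, n5}; Z2 = {n5}; fixed.
Sat(EG E[b U (~b & r)]) = {n5}
n5 ∈ Sat(EG E[b U (~b & r)]) = {n5}, so the formula holds at n5.

Yes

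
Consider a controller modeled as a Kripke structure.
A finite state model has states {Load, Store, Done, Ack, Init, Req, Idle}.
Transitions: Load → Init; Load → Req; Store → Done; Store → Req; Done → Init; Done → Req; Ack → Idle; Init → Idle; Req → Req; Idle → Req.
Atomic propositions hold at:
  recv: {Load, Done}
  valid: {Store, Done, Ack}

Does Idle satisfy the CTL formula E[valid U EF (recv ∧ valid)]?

No

Sat(recv ∧ valid) = {Done}
EF (recv ∧ valid): least fixpoint, start Z0 = {Done}, add states with some successor in Z. Z1 = {Store, Done}; fixed.
Sat(EF (recv ∧ valid)) = {Store, Done}
E[valid U EF (recv ∧ valid)]: least fixpoint, start Z0 = Sat(EF (recv ∧ valid)) = {Store, Done}, add states in Sat(valid) with some successor in Z. Already a fixed point.
Sat(E[valid U EF (recv ∧ valid)]) = {Store, Done}
Idle ∉ Sat(E[valid U EF (recv ∧ valid)]) = {Store, Done}, so the formula does not hold at Idle.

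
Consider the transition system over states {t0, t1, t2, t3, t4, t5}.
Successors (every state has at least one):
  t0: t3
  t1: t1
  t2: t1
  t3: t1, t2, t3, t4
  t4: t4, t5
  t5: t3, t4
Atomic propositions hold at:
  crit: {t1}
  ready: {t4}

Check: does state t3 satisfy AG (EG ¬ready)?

No

Sat(¬ready) = {t0, t1, t2, t3, t5}
EG ¬ready: greatest fixpoint, start Z0 = {t0, t1, t2, t3, t5}, keep only states in Sat with some successor in Z. Already a fixed point.
Sat(EG ¬ready) = {t0, t1, t2, t3, t5}
AG (EG ¬ready): greatest fixpoint, start Z0 = {t0, t1, t2, t3, t5}, keep only states in Sat with every successor in Z. Z1 = {t0, t1, t2}; Z2 = {t1, t2}; fixed.
Sat(AG (EG ¬ready)) = {t1, t2}
t3 ∉ Sat(AG (EG ¬ready)) = {t1, t2}, so the formula does not hold at t3.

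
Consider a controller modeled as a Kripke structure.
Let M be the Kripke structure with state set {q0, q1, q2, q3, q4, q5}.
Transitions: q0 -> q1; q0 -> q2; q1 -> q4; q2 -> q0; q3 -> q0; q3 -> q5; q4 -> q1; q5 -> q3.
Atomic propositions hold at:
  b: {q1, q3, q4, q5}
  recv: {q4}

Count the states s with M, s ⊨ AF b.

AF b: least fixpoint, start Z0 = {q1, q3, q4, q5}, add states with every successor in Z. Already a fixed point.
Sat(AF b) = {q1, q3, q4, q5}
|Sat(AF b)| = |{q1, q3, q4, q5}| = 4.

4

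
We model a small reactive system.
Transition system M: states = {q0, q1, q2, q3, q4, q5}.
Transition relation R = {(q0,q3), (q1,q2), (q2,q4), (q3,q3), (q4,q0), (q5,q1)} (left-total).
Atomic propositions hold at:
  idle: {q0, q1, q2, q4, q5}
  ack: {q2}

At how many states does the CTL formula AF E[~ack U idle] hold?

5

Sat(~ack) = {q0, q1, q3, q4, q5}
E[~ack U idle]: least fixpoint, start Z0 = Sat(idle) = {q0, q1, q2, q4, q5}, add states in Sat(~ack) with some successor in Z. Already a fixed point.
Sat(E[~ack U idle]) = {q0, q1, q2, q4, q5}
AF E[~ack U idle]: least fixpoint, start Z0 = {q0, q1, q2, q4, q5}, add states with every successor in Z. Already a fixed point.
Sat(AF E[~ack U idle]) = {q0, q1, q2, q4, q5}
|Sat(AF E[~ack U idle])| = |{q0, q1, q2, q4, q5}| = 5.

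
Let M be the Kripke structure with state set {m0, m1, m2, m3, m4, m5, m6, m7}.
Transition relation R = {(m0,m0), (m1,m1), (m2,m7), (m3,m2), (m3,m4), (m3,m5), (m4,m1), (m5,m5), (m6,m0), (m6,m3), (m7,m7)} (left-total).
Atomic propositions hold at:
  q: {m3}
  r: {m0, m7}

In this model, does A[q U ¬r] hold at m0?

Sat(¬r) = {m1, m2, m3, m4, m5, m6}
A[q U ¬r]: least fixpoint, start Z0 = Sat(¬r) = {m1, m2, m3, m4, m5, m6}, add states in Sat(q) with every successor in Z. Already a fixed point.
Sat(A[q U ¬r]) = {m1, m2, m3, m4, m5, m6}
m0 ∉ Sat(A[q U ¬r]) = {m1, m2, m3, m4, m5, m6}, so the formula does not hold at m0.

No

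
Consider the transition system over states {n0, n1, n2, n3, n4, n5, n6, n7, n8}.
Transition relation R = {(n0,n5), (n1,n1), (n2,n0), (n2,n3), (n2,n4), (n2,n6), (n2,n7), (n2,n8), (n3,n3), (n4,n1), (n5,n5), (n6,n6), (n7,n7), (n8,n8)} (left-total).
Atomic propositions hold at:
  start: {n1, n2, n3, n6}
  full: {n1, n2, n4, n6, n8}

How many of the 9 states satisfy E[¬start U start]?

5

Sat(¬start) = {n0, n4, n5, n7, n8}
E[¬start U start]: least fixpoint, start Z0 = Sat(start) = {n1, n2, n3, n6}, add states in Sat(¬start) with some successor in Z. Z1 = {n1, n2, n3, n4, n6}; fixed.
Sat(E[¬start U start]) = {n1, n2, n3, n4, n6}
|Sat(E[¬start U start])| = |{n1, n2, n3, n4, n6}| = 5.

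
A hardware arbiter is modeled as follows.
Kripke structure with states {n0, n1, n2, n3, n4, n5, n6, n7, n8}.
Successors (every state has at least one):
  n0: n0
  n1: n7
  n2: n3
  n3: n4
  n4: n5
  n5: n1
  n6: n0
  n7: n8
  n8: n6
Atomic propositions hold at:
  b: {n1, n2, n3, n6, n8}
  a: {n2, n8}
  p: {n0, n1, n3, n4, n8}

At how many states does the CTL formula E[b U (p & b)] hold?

4

Sat(p & b) = {n1, n3, n8}
E[b U (p & b)]: least fixpoint, start Z0 = Sat((p & b)) = {n1, n3, n8}, add states in Sat(b) with some successor in Z. Z1 = {n1, n2, n3, n8}; fixed.
Sat(E[b U (p & b)]) = {n1, n2, n3, n8}
|Sat(E[b U (p & b)])| = |{n1, n2, n3, n8}| = 4.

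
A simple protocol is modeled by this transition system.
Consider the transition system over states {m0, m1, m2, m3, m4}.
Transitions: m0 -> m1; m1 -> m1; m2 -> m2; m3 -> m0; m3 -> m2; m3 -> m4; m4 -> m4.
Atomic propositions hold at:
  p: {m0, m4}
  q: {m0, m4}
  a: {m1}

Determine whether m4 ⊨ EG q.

EG q: greatest fixpoint, start Z0 = {m0, m4}, keep only states in Sat with some successor in Z. Z1 = {m4}; fixed.
Sat(EG q) = {m4}
m4 ∈ Sat(EG q) = {m4}, so the formula holds at m4.

Yes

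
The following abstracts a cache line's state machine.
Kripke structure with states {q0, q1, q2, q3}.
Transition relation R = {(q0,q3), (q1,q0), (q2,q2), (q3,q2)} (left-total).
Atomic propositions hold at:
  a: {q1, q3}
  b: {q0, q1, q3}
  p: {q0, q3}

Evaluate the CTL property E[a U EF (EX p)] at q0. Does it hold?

Yes

Sat(EX p) = {s : some successor in {q0, q3}} = {q0, q1}
EF (EX p): least fixpoint, start Z0 = {q0, q1}, add states with some successor in Z. Already a fixed point.
Sat(EF (EX p)) = {q0, q1}
E[a U EF (EX p)]: least fixpoint, start Z0 = Sat(EF (EX p)) = {q0, q1}, add states in Sat(a) with some successor in Z. Already a fixed point.
Sat(E[a U EF (EX p)]) = {q0, q1}
q0 ∈ Sat(E[a U EF (EX p)]) = {q0, q1}, so the formula holds at q0.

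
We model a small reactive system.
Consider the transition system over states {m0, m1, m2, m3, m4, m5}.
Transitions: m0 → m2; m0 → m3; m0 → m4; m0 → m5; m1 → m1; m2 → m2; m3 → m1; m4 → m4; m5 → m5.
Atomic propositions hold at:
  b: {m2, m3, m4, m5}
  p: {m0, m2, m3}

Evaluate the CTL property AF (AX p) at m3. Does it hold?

No

Sat(AX p) = {s : every successor in {m0, m2, m3}} = {m2}
AF (AX p): least fixpoint, start Z0 = {m2}, add states with every successor in Z. Already a fixed point.
Sat(AF (AX p)) = {m2}
m3 ∉ Sat(AF (AX p)) = {m2}, so the formula does not hold at m3.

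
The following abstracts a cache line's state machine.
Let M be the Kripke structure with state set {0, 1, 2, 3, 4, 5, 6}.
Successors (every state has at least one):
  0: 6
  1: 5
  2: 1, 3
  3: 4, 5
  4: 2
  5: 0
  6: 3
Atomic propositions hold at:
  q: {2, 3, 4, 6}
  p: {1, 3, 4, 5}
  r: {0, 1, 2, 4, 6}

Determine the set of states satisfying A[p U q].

A[p U q]: least fixpoint, start Z0 = Sat(q) = {2, 3, 4, 6}, add states in Sat(p) with every successor in Z. Already a fixed point.
Sat(A[p U q]) = {2, 3, 4, 6}

{2, 3, 4, 6}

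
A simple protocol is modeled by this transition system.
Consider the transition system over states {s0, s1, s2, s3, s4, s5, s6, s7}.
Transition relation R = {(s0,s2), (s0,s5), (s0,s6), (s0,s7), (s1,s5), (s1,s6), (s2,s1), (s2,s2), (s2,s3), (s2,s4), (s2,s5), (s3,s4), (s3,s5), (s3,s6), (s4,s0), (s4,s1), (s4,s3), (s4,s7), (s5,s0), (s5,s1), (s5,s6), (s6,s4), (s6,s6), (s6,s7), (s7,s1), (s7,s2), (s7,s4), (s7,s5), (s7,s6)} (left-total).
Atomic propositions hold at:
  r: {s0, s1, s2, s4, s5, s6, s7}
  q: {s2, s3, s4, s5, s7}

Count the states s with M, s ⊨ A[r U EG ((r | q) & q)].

Sat(r | q) = {s0, s1, s2, s3, s4, s5, s6, s7}
Sat((r | q) & q) = {s2, s3, s4, s5, s7}
EG ((r | q) & q): greatest fixpoint, start Z0 = {s2, s3, s4, s5, s7}, keep only states in Sat with some successor in Z. Z1 = {s2, s3, s4, s7}; fixed.
Sat(EG ((r | q) & q)) = {s2, s3, s4, s7}
A[r U EG ((r | q) & q)]: least fixpoint, start Z0 = Sat(EG ((r | q) & q)) = {s2, s3, s4, s7}, add states in Sat(r) with every successor in Z. Already a fixed point.
Sat(A[r U EG ((r | q) & q)]) = {s2, s3, s4, s7}
|Sat(A[r U EG ((r | q) & q)])| = |{s2, s3, s4, s7}| = 4.

4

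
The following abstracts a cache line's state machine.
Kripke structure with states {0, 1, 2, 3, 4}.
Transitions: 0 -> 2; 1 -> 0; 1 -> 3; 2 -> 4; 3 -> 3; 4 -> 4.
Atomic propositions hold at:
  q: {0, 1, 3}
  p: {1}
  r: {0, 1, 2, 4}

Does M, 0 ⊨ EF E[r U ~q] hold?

Sat(~q) = {2, 4}
E[r U ~q]: least fixpoint, start Z0 = Sat(~q) = {2, 4}, add states in Sat(r) with some successor in Z. Z1 = {0, 2, 4}; Z2 = {0, 1, 2, 4}; fixed.
Sat(E[r U ~q]) = {0, 1, 2, 4}
EF E[r U ~q]: least fixpoint, start Z0 = {0, 1, 2, 4}, add states with some successor in Z. Already a fixed point.
Sat(EF E[r U ~q]) = {0, 1, 2, 4}
0 ∈ Sat(EF E[r U ~q]) = {0, 1, 2, 4}, so the formula holds at 0.

Yes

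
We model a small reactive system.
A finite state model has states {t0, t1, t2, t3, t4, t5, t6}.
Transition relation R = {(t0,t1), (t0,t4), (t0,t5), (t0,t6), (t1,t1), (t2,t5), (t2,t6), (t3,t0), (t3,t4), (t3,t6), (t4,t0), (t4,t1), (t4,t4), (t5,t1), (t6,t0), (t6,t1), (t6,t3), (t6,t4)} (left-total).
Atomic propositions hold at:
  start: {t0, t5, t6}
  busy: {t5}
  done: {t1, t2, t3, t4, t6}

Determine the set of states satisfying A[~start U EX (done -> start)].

Sat(~start) = {t1, t2, t3, t4}
Sat(done -> start) = {t0, t5, t6}
Sat(EX (done -> start)) = {s : some successor in {t0, t5, t6}} = {t0, t2, t3, t4, t6}
A[~start U EX (done -> start)]: least fixpoint, start Z0 = Sat(EX (done -> start)) = {t0, t2, t3, t4, t6}, add states in Sat(~start) with every successor in Z. Already a fixed point.
Sat(A[~start U EX (done -> start)]) = {t0, t2, t3, t4, t6}

{t0, t2, t3, t4, t6}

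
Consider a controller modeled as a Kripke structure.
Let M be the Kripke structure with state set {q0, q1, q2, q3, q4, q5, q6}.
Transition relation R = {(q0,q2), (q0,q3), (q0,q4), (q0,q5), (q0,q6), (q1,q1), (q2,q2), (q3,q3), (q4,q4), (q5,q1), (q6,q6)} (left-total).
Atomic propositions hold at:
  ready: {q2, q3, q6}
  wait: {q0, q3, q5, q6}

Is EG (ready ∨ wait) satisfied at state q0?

Sat(ready ∨ wait) = {q0, q2, q3, q5, q6}
EG (ready ∨ wait): greatest fixpoint, start Z0 = {q0, q2, q3, q5, q6}, keep only states in Sat with some successor in Z. Z1 = {q0, q2, q3, q6}; fixed.
Sat(EG (ready ∨ wait)) = {q0, q2, q3, q6}
q0 ∈ Sat(EG (ready ∨ wait)) = {q0, q2, q3, q6}, so the formula holds at q0.

Yes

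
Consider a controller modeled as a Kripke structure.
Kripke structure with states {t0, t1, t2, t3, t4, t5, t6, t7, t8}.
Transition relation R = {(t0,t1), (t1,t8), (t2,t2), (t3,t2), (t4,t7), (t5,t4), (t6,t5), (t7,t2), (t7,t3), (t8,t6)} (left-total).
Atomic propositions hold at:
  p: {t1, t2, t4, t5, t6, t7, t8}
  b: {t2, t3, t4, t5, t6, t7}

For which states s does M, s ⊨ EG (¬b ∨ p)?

Sat(¬b) = {t0, t1, t8}
Sat(¬b ∨ p) = {t0, t1, t2, t4, t5, t6, t7, t8}
EG (¬b ∨ p): greatest fixpoint, start Z0 = {t0, t1, t2, t4, t5, t6, t7, t8}, keep only states in Sat with some successor in Z. Already a fixed point.
Sat(EG (¬b ∨ p)) = {t0, t1, t2, t4, t5, t6, t7, t8}

{t0, t1, t2, t4, t5, t6, t7, t8}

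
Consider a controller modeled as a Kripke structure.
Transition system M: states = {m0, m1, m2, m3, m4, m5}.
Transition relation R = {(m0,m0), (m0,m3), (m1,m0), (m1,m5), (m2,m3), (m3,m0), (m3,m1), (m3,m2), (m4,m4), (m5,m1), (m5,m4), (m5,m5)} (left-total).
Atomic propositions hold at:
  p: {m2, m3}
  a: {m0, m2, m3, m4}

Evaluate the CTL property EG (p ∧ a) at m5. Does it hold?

No

Sat(p ∧ a) = {m2, m3}
EG (p ∧ a): greatest fixpoint, start Z0 = {m2, m3}, keep only states in Sat with some successor in Z. Already a fixed point.
Sat(EG (p ∧ a)) = {m2, m3}
m5 ∉ Sat(EG (p ∧ a)) = {m2, m3}, so the formula does not hold at m5.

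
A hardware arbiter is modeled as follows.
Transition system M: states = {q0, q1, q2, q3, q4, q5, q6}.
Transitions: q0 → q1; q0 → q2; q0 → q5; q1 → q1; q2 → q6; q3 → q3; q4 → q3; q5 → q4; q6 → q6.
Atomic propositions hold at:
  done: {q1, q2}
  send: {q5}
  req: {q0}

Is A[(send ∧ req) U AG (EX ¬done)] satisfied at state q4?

Yes

Sat(send ∧ req) = ∅
Sat(¬done) = {q0, q3, q4, q5, q6}
Sat(EX ¬done) = {s : some successor in {q0, q3, q4, q5, q6}} = {q0, q2, q3, q4, q5, q6}
AG (EX ¬done): greatest fixpoint, start Z0 = {q0, q2, q3, q4, q5, q6}, keep only states in Sat with every successor in Z. Z1 = {q2, q3, q4, q5, q6}; fixed.
Sat(AG (EX ¬done)) = {q2, q3, q4, q5, q6}
A[(send ∧ req) U AG (EX ¬done)]: least fixpoint, start Z0 = Sat(AG (EX ¬done)) = {q2, q3, q4, q5, q6}, add states in Sat(send ∧ req) with every successor in Z. Already a fixed point.
Sat(A[(send ∧ req) U AG (EX ¬done)]) = {q2, q3, q4, q5, q6}
q4 ∈ Sat(A[(send ∧ req) U AG (EX ¬done)]) = {q2, q3, q4, q5, q6}, so the formula holds at q4.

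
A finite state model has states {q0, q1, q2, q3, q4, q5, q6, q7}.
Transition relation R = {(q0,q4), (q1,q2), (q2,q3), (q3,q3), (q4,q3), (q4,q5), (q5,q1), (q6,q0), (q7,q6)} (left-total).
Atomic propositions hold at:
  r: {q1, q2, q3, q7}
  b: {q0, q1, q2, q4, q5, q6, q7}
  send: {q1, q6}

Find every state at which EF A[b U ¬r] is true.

{q0, q4, q5, q6, q7}

Sat(¬r) = {q0, q4, q5, q6}
A[b U ¬r]: least fixpoint, start Z0 = Sat(¬r) = {q0, q4, q5, q6}, add states in Sat(b) with every successor in Z. Z1 = {q0, q4, q5, q6, q7}; fixed.
Sat(A[b U ¬r]) = {q0, q4, q5, q6, q7}
EF A[b U ¬r]: least fixpoint, start Z0 = {q0, q4, q5, q6, q7}, add states with some successor in Z. Already a fixed point.
Sat(EF A[b U ¬r]) = {q0, q4, q5, q6, q7}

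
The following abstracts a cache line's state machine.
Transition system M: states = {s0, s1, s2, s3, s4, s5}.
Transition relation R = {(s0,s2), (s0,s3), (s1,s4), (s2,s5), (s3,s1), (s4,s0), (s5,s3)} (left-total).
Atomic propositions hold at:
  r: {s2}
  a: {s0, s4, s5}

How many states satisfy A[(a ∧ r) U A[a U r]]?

1

Sat(a ∧ r) = ∅
A[a U r]: least fixpoint, start Z0 = Sat(r) = {s2}, add states in Sat(a) with every successor in Z. Already a fixed point.
Sat(A[a U r]) = {s2}
A[(a ∧ r) U A[a U r]]: least fixpoint, start Z0 = Sat(A[a U r]) = {s2}, add states in Sat(a ∧ r) with every successor in Z. Already a fixed point.
Sat(A[(a ∧ r) U A[a U r]]) = {s2}
|Sat(A[(a ∧ r) U A[a U r]])| = |{s2}| = 1.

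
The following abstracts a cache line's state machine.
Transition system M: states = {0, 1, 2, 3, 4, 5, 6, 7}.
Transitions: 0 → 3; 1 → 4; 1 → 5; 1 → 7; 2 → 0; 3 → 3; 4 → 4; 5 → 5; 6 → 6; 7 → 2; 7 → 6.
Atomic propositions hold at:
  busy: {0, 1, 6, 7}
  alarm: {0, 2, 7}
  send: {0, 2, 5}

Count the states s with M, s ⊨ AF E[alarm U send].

4

E[alarm U send]: least fixpoint, start Z0 = Sat(send) = {0, 2, 5}, add states in Sat(alarm) with some successor in Z. Z1 = {0, 2, 5, 7}; fixed.
Sat(E[alarm U send]) = {0, 2, 5, 7}
AF E[alarm U send]: least fixpoint, start Z0 = {0, 2, 5, 7}, add states with every successor in Z. Already a fixed point.
Sat(AF E[alarm U send]) = {0, 2, 5, 7}
|Sat(AF E[alarm U send])| = |{0, 2, 5, 7}| = 4.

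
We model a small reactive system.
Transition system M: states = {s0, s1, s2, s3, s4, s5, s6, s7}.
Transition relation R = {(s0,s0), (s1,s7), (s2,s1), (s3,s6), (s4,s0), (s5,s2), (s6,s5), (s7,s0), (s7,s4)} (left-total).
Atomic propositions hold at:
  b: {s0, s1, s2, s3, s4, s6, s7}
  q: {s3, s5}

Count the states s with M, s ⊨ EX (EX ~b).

1

Sat(~b) = {s5}
Sat(EX ~b) = {s : some successor in {s5}} = {s6}
Sat(EX (EX ~b)) = {s : some successor in {s6}} = {s3}
|Sat(EX (EX ~b))| = |{s3}| = 1.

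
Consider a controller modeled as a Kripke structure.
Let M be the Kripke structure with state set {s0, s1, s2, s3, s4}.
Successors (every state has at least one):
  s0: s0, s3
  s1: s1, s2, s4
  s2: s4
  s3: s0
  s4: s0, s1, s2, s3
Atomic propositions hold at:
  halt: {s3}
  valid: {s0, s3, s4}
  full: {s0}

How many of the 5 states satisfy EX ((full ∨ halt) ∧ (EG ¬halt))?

3

Sat(full ∨ halt) = {s0, s3}
Sat(¬halt) = {s0, s1, s2, s4}
EG ¬halt: greatest fixpoint, start Z0 = {s0, s1, s2, s4}, keep only states in Sat with some successor in Z. Already a fixed point.
Sat(EG ¬halt) = {s0, s1, s2, s4}
Sat((full ∨ halt) ∧ (EG ¬halt)) = {s0}
Sat(EX ((full ∨ halt) ∧ (EG ¬halt))) = {s : some successor in {s0}} = {s0, s3, s4}
|Sat(EX ((full ∨ halt) ∧ (EG ¬halt)))| = |{s0, s3, s4}| = 3.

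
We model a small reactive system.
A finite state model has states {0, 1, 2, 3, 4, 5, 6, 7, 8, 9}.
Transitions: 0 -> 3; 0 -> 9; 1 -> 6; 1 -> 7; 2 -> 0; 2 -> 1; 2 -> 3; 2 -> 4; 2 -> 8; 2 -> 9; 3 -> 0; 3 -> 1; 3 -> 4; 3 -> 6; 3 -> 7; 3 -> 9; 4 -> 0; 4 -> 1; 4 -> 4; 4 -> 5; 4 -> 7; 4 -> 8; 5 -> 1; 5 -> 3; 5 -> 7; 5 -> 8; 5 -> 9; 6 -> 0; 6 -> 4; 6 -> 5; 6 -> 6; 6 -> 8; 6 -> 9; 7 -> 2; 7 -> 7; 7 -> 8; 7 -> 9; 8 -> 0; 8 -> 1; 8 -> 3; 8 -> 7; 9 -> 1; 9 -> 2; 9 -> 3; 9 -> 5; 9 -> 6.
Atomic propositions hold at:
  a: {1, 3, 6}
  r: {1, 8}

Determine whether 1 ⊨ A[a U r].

Yes

A[a U r]: least fixpoint, start Z0 = Sat(r) = {1, 8}, add states in Sat(a) with every successor in Z. Already a fixed point.
Sat(A[a U r]) = {1, 8}
1 ∈ Sat(A[a U r]) = {1, 8}, so the formula holds at 1.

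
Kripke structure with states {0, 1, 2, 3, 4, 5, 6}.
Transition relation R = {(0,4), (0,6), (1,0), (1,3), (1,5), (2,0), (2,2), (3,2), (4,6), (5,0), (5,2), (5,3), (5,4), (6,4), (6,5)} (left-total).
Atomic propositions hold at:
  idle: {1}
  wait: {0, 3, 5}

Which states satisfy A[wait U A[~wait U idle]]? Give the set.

{1}

Sat(~wait) = {1, 2, 4, 6}
A[~wait U idle]: least fixpoint, start Z0 = Sat(idle) = {1}, add states in Sat(~wait) with every successor in Z. Already a fixed point.
Sat(A[~wait U idle]) = {1}
A[wait U A[~wait U idle]]: least fixpoint, start Z0 = Sat(A[~wait U idle]) = {1}, add states in Sat(wait) with every successor in Z. Already a fixed point.
Sat(A[wait U A[~wait U idle]]) = {1}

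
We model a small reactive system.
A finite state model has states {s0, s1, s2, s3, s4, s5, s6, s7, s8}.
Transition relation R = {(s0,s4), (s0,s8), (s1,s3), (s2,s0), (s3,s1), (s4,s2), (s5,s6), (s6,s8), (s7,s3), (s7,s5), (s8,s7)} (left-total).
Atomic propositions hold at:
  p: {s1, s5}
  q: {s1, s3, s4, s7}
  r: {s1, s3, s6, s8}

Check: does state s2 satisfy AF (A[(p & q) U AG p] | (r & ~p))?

Sat(p & q) = {s1}
AG p: greatest fixpoint, start Z0 = {s1, s5}, keep only states in Sat with every successor in Z. Z1 = ∅; fixed.
Sat(AG p) = ∅
A[(p & q) U AG p]: least fixpoint, start Z0 = Sat(AG p) = ∅, add states in Sat(p & q) with every successor in Z. Already a fixed point.
Sat(A[(p & q) U AG p]) = ∅
Sat(~p) = {s0, s2, s3, s4, s6, s7, s8}
Sat(r & ~p) = {s3, s6, s8}
Sat(A[(p & q) U AG p] | (r & ~p)) = {s3, s6, s8}
AF (A[(p & q) U AG p] | (r & ~p)): least fixpoint, start Z0 = {s3, s6, s8}, add states with every successor in Z. Z1 = {s1, s3, s5, s6, s8}; Z2 = {s1, s3, s5, s6, s7, s8}; fixed.
Sat(AF (A[(p & q) U AG p] | (r & ~p))) = {s1, s3, s5, s6, s7, s8}
s2 ∉ Sat(AF (A[(p & q) U AG p] | (r & ~p))) = {s1, s3, s5, s6, s7, s8}, so the formula does not hold at s2.

No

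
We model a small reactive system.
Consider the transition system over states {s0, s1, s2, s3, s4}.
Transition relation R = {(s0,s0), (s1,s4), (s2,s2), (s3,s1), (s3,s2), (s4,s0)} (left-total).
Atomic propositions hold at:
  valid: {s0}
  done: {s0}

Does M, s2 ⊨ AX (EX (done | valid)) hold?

No

Sat(done | valid) = {s0}
Sat(EX (done | valid)) = {s : some successor in {s0}} = {s0, s4}
Sat(AX (EX (done | valid))) = {s : every successor in {s0, s4}} = {s0, s1, s4}
s2 ∉ Sat(AX (EX (done | valid))) = {s0, s1, s4}, so the formula does not hold at s2.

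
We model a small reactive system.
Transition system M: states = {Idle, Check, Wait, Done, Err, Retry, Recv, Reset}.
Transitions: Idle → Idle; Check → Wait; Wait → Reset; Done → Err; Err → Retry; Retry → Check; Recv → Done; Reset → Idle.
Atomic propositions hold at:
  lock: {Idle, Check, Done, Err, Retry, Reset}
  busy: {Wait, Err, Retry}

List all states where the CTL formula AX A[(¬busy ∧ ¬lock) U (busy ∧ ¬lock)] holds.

Sat(¬busy) = {Idle, Check, Done, Recv, Reset}
Sat(¬lock) = {Wait, Recv}
Sat(¬busy ∧ ¬lock) = {Recv}
Sat(busy ∧ ¬lock) = {Wait}
A[(¬busy ∧ ¬lock) U (busy ∧ ¬lock)]: least fixpoint, start Z0 = Sat((busy ∧ ¬lock)) = {Wait}, add states in Sat(¬busy ∧ ¬lock) with every successor in Z. Already a fixed point.
Sat(A[(¬busy ∧ ¬lock) U (busy ∧ ¬lock)]) = {Wait}
Sat(AX A[(¬busy ∧ ¬lock) U (busy ∧ ¬lock)]) = {s : every successor in {Wait}} = {Check}

{Check}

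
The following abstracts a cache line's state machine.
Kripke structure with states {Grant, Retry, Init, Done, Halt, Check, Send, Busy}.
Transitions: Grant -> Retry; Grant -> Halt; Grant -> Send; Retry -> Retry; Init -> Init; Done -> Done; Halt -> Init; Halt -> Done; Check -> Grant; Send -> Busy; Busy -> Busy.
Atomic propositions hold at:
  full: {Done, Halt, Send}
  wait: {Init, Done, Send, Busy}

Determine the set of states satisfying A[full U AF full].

{Done, Halt, Send}

AF full: least fixpoint, start Z0 = {Done, Halt, Send}, add states with every successor in Z. Already a fixed point.
Sat(AF full) = {Done, Halt, Send}
A[full U AF full]: least fixpoint, start Z0 = Sat(AF full) = {Done, Halt, Send}, add states in Sat(full) with every successor in Z. Already a fixed point.
Sat(A[full U AF full]) = {Done, Halt, Send}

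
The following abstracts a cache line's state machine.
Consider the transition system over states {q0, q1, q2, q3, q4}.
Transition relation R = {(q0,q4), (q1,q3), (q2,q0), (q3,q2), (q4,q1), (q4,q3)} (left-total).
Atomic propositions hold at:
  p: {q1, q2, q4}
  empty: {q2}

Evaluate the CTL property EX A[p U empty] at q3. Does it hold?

A[p U empty]: least fixpoint, start Z0 = Sat(empty) = {q2}, add states in Sat(p) with every successor in Z. Already a fixed point.
Sat(A[p U empty]) = {q2}
Sat(EX A[p U empty]) = {s : some successor in {q2}} = {q3}
q3 ∈ Sat(EX A[p U empty]) = {q3}, so the formula holds at q3.

Yes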